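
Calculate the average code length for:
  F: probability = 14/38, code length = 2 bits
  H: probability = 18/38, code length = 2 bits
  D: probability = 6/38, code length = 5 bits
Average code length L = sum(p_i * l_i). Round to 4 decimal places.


Weighted contributions p_i * l_i:
  F: (14/38) * 2 = 28/38
  H: (18/38) * 2 = 36/38
  D: (6/38) * 5 = 30/38
Sum = (28 + 36 + 30)/38 = 94/38

L = 94/38 = 2.4737 bits/symbol


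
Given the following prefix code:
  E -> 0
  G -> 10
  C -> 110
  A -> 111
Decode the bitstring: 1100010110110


Decoding step by step:
Bits 110 -> C
Bits 0 -> E
Bits 0 -> E
Bits 10 -> G
Bits 110 -> C
Bits 110 -> C


Decoded message: CEEGCC


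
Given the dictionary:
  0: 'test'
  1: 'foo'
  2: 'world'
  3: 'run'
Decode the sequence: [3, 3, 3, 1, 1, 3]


Look up each index in the dictionary:
  3 -> 'run'
  3 -> 'run'
  3 -> 'run'
  1 -> 'foo'
  1 -> 'foo'
  3 -> 'run'

Decoded: "run run run foo foo run"


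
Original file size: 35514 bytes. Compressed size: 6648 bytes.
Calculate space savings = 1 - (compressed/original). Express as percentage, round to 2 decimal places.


ratio = compressed/original = 6648/35514 = 0.187194
savings = 1 - ratio = 1 - 0.187194 = 0.812806
as a percentage: 0.812806 * 100 = 81.28%

Space savings = 1 - 6648/35514 = 81.28%


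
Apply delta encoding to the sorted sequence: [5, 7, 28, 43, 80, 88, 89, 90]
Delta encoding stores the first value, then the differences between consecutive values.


First value: 5
Deltas:
  7 - 5 = 2
  28 - 7 = 21
  43 - 28 = 15
  80 - 43 = 37
  88 - 80 = 8
  89 - 88 = 1
  90 - 89 = 1


Delta encoded: [5, 2, 21, 15, 37, 8, 1, 1]


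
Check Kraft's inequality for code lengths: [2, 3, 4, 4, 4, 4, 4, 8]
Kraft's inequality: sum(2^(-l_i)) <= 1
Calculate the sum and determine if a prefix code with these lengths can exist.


Sum = 2^(-2) + 2^(-3) + 2^(-4) + 2^(-4) + 2^(-4) + 2^(-4) + 2^(-4) + 2^(-8)
    = 0.25 + 0.125 + 0.0625 + 0.0625 + 0.0625 + 0.0625 + 0.0625 + 0.00390625
    = 177/256 = 0.69140625
Since 0.69140625 <= 1, Kraft's inequality IS satisfied.
A prefix code with these lengths CAN exist.

Kraft sum = 0.69140625. Satisfied.


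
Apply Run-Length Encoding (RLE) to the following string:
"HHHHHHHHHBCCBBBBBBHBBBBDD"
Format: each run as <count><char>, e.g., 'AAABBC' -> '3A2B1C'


Scanning runs left to right:
  i=0: run of 'H' x 9 -> '9H'
  i=9: run of 'B' x 1 -> '1B'
  i=10: run of 'C' x 2 -> '2C'
  i=12: run of 'B' x 6 -> '6B'
  i=18: run of 'H' x 1 -> '1H'
  i=19: run of 'B' x 4 -> '4B'
  i=23: run of 'D' x 2 -> '2D'

RLE = 9H1B2C6B1H4B2D


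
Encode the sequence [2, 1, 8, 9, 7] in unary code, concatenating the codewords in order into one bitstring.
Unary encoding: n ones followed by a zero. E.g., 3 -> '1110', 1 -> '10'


Encode each number as n ones followed by a terminating 0:
  2 -> 110 (3 bits)
  1 -> 10 (2 bits)
  8 -> 111111110 (9 bits)
  9 -> 1111111110 (10 bits)
  7 -> 11111110 (8 bits)
Total length = 3 + 2 + 9 + 10 + 8 = 32 bits.

Unary([2, 1, 8, 9, 7]) = 11010111111110111111111011111110 (32 bits)


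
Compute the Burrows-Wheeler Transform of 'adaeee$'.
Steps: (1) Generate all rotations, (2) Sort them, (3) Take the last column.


Rotations (sorted):
  0: $adaeee -> last char: e
  1: adaeee$ -> last char: $
  2: aeee$ad -> last char: d
  3: daeee$a -> last char: a
  4: e$adaee -> last char: e
  5: ee$adae -> last char: e
  6: eee$ada -> last char: a


BWT = e$daeea


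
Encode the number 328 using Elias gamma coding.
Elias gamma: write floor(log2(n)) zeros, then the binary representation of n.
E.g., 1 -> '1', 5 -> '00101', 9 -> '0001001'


num_bits = floor(log2(328)) + 1 = 9
leading_zeros = num_bits - 1 = 8
binary(328) = 101001000

Elias gamma(328) = '00000000' + '101001000' = 00000000101001000 (17 bits)


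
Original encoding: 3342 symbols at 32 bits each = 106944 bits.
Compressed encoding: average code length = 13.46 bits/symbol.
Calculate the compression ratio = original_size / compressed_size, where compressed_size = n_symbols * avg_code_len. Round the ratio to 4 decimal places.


original_size = n_symbols * orig_bits = 3342 * 32 = 106944 bits
compressed_size = n_symbols * avg_code_len = 3342 * 13.46 = 44983.32 bits
ratio = original_size / compressed_size = 106944 / 44983.32 = 2.3774

Compression ratio = 2.3774


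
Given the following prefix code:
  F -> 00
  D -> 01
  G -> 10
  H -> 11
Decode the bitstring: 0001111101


Decoding step by step:
Bits 00 -> F
Bits 01 -> D
Bits 11 -> H
Bits 11 -> H
Bits 01 -> D


Decoded message: FDHHD


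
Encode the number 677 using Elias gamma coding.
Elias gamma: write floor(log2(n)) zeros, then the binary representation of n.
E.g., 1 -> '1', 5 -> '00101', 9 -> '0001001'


num_bits = floor(log2(677)) + 1 = 10
leading_zeros = num_bits - 1 = 9
binary(677) = 1010100101

Elias gamma(677) = '000000000' + '1010100101' = 0000000001010100101 (19 bits)


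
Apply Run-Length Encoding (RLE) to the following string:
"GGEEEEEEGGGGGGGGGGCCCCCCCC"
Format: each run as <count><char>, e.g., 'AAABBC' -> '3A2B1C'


Scanning runs left to right:
  i=0: run of 'G' x 2 -> '2G'
  i=2: run of 'E' x 6 -> '6E'
  i=8: run of 'G' x 10 -> '10G'
  i=18: run of 'C' x 8 -> '8C'

RLE = 2G6E10G8C


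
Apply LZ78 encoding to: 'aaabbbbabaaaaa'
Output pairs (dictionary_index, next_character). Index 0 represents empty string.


LZ78 encoding steps:
Dictionary: {0: ''}
Step 1: w='' (idx 0), next='a' -> output (0, 'a'), add 'a' as idx 1
Step 2: w='a' (idx 1), next='a' -> output (1, 'a'), add 'aa' as idx 2
Step 3: w='' (idx 0), next='b' -> output (0, 'b'), add 'b' as idx 3
Step 4: w='b' (idx 3), next='b' -> output (3, 'b'), add 'bb' as idx 4
Step 5: w='b' (idx 3), next='a' -> output (3, 'a'), add 'ba' as idx 5
Step 6: w='ba' (idx 5), next='a' -> output (5, 'a'), add 'baa' as idx 6
Step 7: w='aa' (idx 2), next='a' -> output (2, 'a'), add 'aaa' as idx 7


Encoded: [(0, 'a'), (1, 'a'), (0, 'b'), (3, 'b'), (3, 'a'), (5, 'a'), (2, 'a')]


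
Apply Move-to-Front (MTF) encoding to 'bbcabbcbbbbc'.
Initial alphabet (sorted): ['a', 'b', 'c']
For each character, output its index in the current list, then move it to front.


MTF encoding:
'b': index 1 in ['a', 'b', 'c'] -> ['b', 'a', 'c']
'b': index 0 in ['b', 'a', 'c'] -> ['b', 'a', 'c']
'c': index 2 in ['b', 'a', 'c'] -> ['c', 'b', 'a']
'a': index 2 in ['c', 'b', 'a'] -> ['a', 'c', 'b']
'b': index 2 in ['a', 'c', 'b'] -> ['b', 'a', 'c']
'b': index 0 in ['b', 'a', 'c'] -> ['b', 'a', 'c']
'c': index 2 in ['b', 'a', 'c'] -> ['c', 'b', 'a']
'b': index 1 in ['c', 'b', 'a'] -> ['b', 'c', 'a']
'b': index 0 in ['b', 'c', 'a'] -> ['b', 'c', 'a']
'b': index 0 in ['b', 'c', 'a'] -> ['b', 'c', 'a']
'b': index 0 in ['b', 'c', 'a'] -> ['b', 'c', 'a']
'c': index 1 in ['b', 'c', 'a'] -> ['c', 'b', 'a']


Output: [1, 0, 2, 2, 2, 0, 2, 1, 0, 0, 0, 1]


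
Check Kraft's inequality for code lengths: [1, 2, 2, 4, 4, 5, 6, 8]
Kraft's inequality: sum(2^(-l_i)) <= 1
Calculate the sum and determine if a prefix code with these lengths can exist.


Sum = 2^(-1) + 2^(-2) + 2^(-2) + 2^(-4) + 2^(-4) + 2^(-5) + 2^(-6) + 2^(-8)
    = 0.5 + 0.25 + 0.25 + 0.0625 + 0.0625 + 0.03125 + 0.015625 + 0.00390625
    = 301/256 = 1.17578125
Since 1.17578125 > 1, Kraft's inequality is NOT satisfied.
A prefix code with these lengths CANNOT exist.

Kraft sum = 1.17578125. Not satisfied.


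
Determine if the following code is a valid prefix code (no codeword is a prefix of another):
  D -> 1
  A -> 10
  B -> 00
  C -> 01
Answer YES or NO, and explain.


Checking each pair (does one codeword prefix another?):
  D='1' vs A='10': prefix -- VIOLATION

NO -- this is NOT a valid prefix code. D (1) is a prefix of A (10).


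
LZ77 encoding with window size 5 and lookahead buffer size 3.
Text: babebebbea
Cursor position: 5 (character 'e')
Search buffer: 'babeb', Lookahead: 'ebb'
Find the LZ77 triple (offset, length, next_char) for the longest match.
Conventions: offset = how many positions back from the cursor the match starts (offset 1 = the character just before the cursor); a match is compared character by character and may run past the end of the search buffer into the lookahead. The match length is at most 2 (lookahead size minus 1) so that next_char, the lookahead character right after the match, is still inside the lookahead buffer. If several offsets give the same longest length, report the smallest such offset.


Try each offset into the search buffer:
  offset=1 (pos 4, char 'b'): match length 0
  offset=2 (pos 3, char 'e'): match length 2
  offset=3 (pos 2, char 'b'): match length 0
  offset=4 (pos 1, char 'a'): match length 0
  offset=5 (pos 0, char 'b'): match length 0
Longest match has length 2 at offset 2.
next_char = character at position 5 + 2 = 7 -> 'b'

Best match: offset=2, length=2 (matching 'eb' starting at position 3)
LZ77 triple: (2, 2, 'b')


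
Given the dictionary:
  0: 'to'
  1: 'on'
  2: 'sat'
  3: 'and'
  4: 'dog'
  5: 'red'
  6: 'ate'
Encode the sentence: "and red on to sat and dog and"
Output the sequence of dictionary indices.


Look up each word in the dictionary:
  'and' -> 3
  'red' -> 5
  'on' -> 1
  'to' -> 0
  'sat' -> 2
  'and' -> 3
  'dog' -> 4
  'and' -> 3

Encoded: [3, 5, 1, 0, 2, 3, 4, 3]


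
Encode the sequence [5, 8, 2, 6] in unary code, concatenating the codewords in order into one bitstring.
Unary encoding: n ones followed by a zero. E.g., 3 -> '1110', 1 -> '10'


Encode each number as n ones followed by a terminating 0:
  5 -> 111110 (6 bits)
  8 -> 111111110 (9 bits)
  2 -> 110 (3 bits)
  6 -> 1111110 (7 bits)
Total length = 6 + 9 + 3 + 7 = 25 bits.

Unary([5, 8, 2, 6]) = 1111101111111101101111110 (25 bits)


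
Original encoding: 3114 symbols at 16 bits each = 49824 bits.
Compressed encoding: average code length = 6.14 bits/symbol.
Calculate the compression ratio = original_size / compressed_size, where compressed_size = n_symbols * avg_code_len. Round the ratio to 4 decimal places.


original_size = n_symbols * orig_bits = 3114 * 16 = 49824 bits
compressed_size = n_symbols * avg_code_len = 3114 * 6.14 = 19119.96 bits
ratio = original_size / compressed_size = 49824 / 19119.96 = 2.6059

Compression ratio = 2.6059


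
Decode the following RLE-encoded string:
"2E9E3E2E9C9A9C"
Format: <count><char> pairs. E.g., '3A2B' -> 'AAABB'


Expanding each <count><char> pair:
  2E -> 'EE'
  9E -> 'EEEEEEEEE'
  3E -> 'EEE'
  2E -> 'EE'
  9C -> 'CCCCCCCCC'
  9A -> 'AAAAAAAAA'
  9C -> 'CCCCCCCCC'

Decoded = EEEEEEEEEEEEEEEECCCCCCCCCAAAAAAAAACCCCCCCCC


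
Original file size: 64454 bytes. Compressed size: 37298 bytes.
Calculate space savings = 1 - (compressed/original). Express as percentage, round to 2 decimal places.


ratio = compressed/original = 37298/64454 = 0.578676
savings = 1 - ratio = 1 - 0.578676 = 0.421324
as a percentage: 0.421324 * 100 = 42.13%

Space savings = 1 - 37298/64454 = 42.13%


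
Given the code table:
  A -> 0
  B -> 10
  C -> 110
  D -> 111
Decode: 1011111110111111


Decoding:
10 -> B
111 -> D
111 -> D
10 -> B
111 -> D
111 -> D


Result: BDDBDD


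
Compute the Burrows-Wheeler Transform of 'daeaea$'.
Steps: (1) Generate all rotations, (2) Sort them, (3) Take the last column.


Rotations (sorted):
  0: $daeaea -> last char: a
  1: a$daeae -> last char: e
  2: aea$dae -> last char: e
  3: aeaea$d -> last char: d
  4: daeaea$ -> last char: $
  5: ea$daea -> last char: a
  6: eaea$da -> last char: a


BWT = aeed$aa


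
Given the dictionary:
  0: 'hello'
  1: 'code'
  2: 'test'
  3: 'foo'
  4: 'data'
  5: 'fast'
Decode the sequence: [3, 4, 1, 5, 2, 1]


Look up each index in the dictionary:
  3 -> 'foo'
  4 -> 'data'
  1 -> 'code'
  5 -> 'fast'
  2 -> 'test'
  1 -> 'code'

Decoded: "foo data code fast test code"


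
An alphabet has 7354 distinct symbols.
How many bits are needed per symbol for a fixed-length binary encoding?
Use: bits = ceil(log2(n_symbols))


log2(7354) = 12.8443
Bracket: 2^12 = 4096 < 7354 <= 2^13 = 8192
So ceil(log2(7354)) = 13

bits = ceil(log2(7354)) = ceil(12.8443) = 13 bits


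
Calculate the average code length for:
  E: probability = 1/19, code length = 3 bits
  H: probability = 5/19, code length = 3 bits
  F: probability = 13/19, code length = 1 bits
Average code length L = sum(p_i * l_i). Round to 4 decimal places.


Weighted contributions p_i * l_i:
  E: (1/19) * 3 = 3/19
  H: (5/19) * 3 = 15/19
  F: (13/19) * 1 = 13/19
Sum = (3 + 15 + 13)/19 = 31/19

L = 31/19 = 1.6316 bits/symbol


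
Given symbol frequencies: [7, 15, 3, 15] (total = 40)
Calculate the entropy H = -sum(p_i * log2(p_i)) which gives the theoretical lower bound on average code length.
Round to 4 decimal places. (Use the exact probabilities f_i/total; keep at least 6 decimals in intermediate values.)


Per-symbol terms -p_i * log2(p_i) with p_i = f_i/40:
  p = 7/40 = 0.175000: log2(p) = -2.514573, -p*log2(p) = 0.440050
  p = 15/40 = 0.375000: log2(p) = -1.415037, -p*log2(p) = 0.530639
  p = 3/40 = 0.075000: log2(p) = -3.736966, -p*log2(p) = 0.280272
  p = 15/40 = 0.375000: log2(p) = -1.415037, -p*log2(p) = 0.530639
H = 0.440050 + 0.530639 + 0.280272 + 0.530639 = 1.781600

H = 1.7816 bits/symbol


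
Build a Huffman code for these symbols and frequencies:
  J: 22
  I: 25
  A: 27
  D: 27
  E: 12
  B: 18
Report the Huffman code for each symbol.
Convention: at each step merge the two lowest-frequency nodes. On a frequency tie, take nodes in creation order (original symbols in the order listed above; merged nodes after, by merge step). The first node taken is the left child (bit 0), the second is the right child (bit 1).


Huffman tree construction:
Step 1: Merge E(12) + B(18) = 30
Step 2: Merge J(22) + I(25) = 47
Step 3: Merge A(27) + D(27) = 54
Step 4: Merge (E+B)(30) + (J+I)(47) = 77
Step 5: Merge (A+D)(54) + ((E+B)+(J+I))(77) = 131
Read each symbol's code off the tree from the root (left child = 0, right child = 1).

Codes:
  J: 110 (length 3)
  I: 111 (length 3)
  A: 00 (length 2)
  D: 01 (length 2)
  E: 100 (length 3)
  B: 101 (length 3)
Average code length: 339/131 = 2.5878 bits/symbol


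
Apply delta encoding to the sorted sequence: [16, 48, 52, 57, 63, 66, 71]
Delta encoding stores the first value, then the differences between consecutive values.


First value: 16
Deltas:
  48 - 16 = 32
  52 - 48 = 4
  57 - 52 = 5
  63 - 57 = 6
  66 - 63 = 3
  71 - 66 = 5


Delta encoded: [16, 32, 4, 5, 6, 3, 5]


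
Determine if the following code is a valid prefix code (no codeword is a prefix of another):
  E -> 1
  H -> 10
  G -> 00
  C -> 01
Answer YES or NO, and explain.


Checking each pair (does one codeword prefix another?):
  E='1' vs H='10': prefix -- VIOLATION

NO -- this is NOT a valid prefix code. E (1) is a prefix of H (10).


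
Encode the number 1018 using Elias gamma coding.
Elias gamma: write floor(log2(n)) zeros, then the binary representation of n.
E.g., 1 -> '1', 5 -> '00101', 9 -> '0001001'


num_bits = floor(log2(1018)) + 1 = 10
leading_zeros = num_bits - 1 = 9
binary(1018) = 1111111010

Elias gamma(1018) = '000000000' + '1111111010' = 0000000001111111010 (19 bits)


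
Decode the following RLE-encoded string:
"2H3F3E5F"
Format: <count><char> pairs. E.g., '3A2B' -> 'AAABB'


Expanding each <count><char> pair:
  2H -> 'HH'
  3F -> 'FFF'
  3E -> 'EEE'
  5F -> 'FFFFF'

Decoded = HHFFFEEEFFFFF


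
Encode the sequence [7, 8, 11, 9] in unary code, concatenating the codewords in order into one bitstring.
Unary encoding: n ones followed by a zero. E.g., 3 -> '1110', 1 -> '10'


Encode each number as n ones followed by a terminating 0:
  7 -> 11111110 (8 bits)
  8 -> 111111110 (9 bits)
  11 -> 111111111110 (12 bits)
  9 -> 1111111110 (10 bits)
Total length = 8 + 9 + 12 + 10 = 39 bits.

Unary([7, 8, 11, 9]) = 111111101111111101111111111101111111110 (39 bits)


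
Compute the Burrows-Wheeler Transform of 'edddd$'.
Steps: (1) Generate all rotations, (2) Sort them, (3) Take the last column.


Rotations (sorted):
  0: $edddd -> last char: d
  1: d$eddd -> last char: d
  2: dd$edd -> last char: d
  3: ddd$ed -> last char: d
  4: dddd$e -> last char: e
  5: edddd$ -> last char: $


BWT = dddde$


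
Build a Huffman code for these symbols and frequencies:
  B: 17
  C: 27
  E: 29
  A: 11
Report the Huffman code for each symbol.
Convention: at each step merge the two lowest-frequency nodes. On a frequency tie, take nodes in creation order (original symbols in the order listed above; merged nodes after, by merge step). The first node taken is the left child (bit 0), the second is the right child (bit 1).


Huffman tree construction:
Step 1: Merge A(11) + B(17) = 28
Step 2: Merge C(27) + (A+B)(28) = 55
Step 3: Merge E(29) + (C+(A+B))(55) = 84
Read each symbol's code off the tree from the root (left child = 0, right child = 1).

Codes:
  B: 111 (length 3)
  C: 10 (length 2)
  E: 0 (length 1)
  A: 110 (length 3)
Average code length: 167/84 = 1.9881 bits/symbol


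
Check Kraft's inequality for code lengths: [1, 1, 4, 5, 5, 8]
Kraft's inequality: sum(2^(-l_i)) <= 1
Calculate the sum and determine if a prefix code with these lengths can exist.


Sum = 2^(-1) + 2^(-1) + 2^(-4) + 2^(-5) + 2^(-5) + 2^(-8)
    = 0.5 + 0.5 + 0.0625 + 0.03125 + 0.03125 + 0.00390625
    = 289/256 = 1.12890625
Since 1.12890625 > 1, Kraft's inequality is NOT satisfied.
A prefix code with these lengths CANNOT exist.

Kraft sum = 1.12890625. Not satisfied.


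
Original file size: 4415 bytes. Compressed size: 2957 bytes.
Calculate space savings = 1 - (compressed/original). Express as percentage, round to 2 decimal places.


ratio = compressed/original = 2957/4415 = 0.669762
savings = 1 - ratio = 1 - 0.669762 = 0.330238
as a percentage: 0.330238 * 100 = 33.02%

Space savings = 1 - 2957/4415 = 33.02%


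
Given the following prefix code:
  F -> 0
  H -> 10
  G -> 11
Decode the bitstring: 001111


Decoding step by step:
Bits 0 -> F
Bits 0 -> F
Bits 11 -> G
Bits 11 -> G


Decoded message: FFGG


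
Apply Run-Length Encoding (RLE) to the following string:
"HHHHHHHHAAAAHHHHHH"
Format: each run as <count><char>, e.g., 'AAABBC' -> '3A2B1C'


Scanning runs left to right:
  i=0: run of 'H' x 8 -> '8H'
  i=8: run of 'A' x 4 -> '4A'
  i=12: run of 'H' x 6 -> '6H'

RLE = 8H4A6H


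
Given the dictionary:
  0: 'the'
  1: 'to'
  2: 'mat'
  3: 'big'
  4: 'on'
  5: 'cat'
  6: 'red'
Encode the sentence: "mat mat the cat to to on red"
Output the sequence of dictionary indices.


Look up each word in the dictionary:
  'mat' -> 2
  'mat' -> 2
  'the' -> 0
  'cat' -> 5
  'to' -> 1
  'to' -> 1
  'on' -> 4
  'red' -> 6

Encoded: [2, 2, 0, 5, 1, 1, 4, 6]


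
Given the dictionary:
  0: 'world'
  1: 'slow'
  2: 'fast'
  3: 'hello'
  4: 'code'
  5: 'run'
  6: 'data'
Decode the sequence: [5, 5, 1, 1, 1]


Look up each index in the dictionary:
  5 -> 'run'
  5 -> 'run'
  1 -> 'slow'
  1 -> 'slow'
  1 -> 'slow'

Decoded: "run run slow slow slow"


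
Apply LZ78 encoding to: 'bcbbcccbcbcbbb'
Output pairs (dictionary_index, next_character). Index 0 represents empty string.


LZ78 encoding steps:
Dictionary: {0: ''}
Step 1: w='' (idx 0), next='b' -> output (0, 'b'), add 'b' as idx 1
Step 2: w='' (idx 0), next='c' -> output (0, 'c'), add 'c' as idx 2
Step 3: w='b' (idx 1), next='b' -> output (1, 'b'), add 'bb' as idx 3
Step 4: w='c' (idx 2), next='c' -> output (2, 'c'), add 'cc' as idx 4
Step 5: w='c' (idx 2), next='b' -> output (2, 'b'), add 'cb' as idx 5
Step 6: w='cb' (idx 5), next='c' -> output (5, 'c'), add 'cbc' as idx 6
Step 7: w='bb' (idx 3), next='b' -> output (3, 'b'), add 'bbb' as idx 7


Encoded: [(0, 'b'), (0, 'c'), (1, 'b'), (2, 'c'), (2, 'b'), (5, 'c'), (3, 'b')]


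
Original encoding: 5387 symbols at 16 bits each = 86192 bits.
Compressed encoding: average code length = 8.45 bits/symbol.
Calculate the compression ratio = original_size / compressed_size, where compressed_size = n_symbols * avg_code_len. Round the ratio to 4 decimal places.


original_size = n_symbols * orig_bits = 5387 * 16 = 86192 bits
compressed_size = n_symbols * avg_code_len = 5387 * 8.45 = 45520.15 bits
ratio = original_size / compressed_size = 86192 / 45520.15 = 1.8935

Compression ratio = 1.8935


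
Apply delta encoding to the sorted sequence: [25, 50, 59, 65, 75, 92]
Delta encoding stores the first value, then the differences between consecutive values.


First value: 25
Deltas:
  50 - 25 = 25
  59 - 50 = 9
  65 - 59 = 6
  75 - 65 = 10
  92 - 75 = 17


Delta encoded: [25, 25, 9, 6, 10, 17]


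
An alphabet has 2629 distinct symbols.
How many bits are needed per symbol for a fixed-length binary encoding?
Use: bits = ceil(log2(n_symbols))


log2(2629) = 11.3603
Bracket: 2^11 = 2048 < 2629 <= 2^12 = 4096
So ceil(log2(2629)) = 12

bits = ceil(log2(2629)) = ceil(11.3603) = 12 bits


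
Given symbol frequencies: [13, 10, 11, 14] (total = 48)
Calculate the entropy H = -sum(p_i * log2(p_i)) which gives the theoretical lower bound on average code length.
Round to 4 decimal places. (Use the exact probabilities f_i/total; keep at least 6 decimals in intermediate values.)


Per-symbol terms -p_i * log2(p_i) with p_i = f_i/48:
  p = 13/48 = 0.270833: log2(p) = -1.884523, -p*log2(p) = 0.510392
  p = 10/48 = 0.208333: log2(p) = -2.263034, -p*log2(p) = 0.471466
  p = 11/48 = 0.229167: log2(p) = -2.125531, -p*log2(p) = 0.487101
  p = 14/48 = 0.291667: log2(p) = -1.777608, -p*log2(p) = 0.518469
H = 0.510392 + 0.471466 + 0.487101 + 0.518469 = 1.987428

H = 1.9874 bits/symbol


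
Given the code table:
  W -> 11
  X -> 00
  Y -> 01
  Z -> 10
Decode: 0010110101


Decoding:
00 -> X
10 -> Z
11 -> W
01 -> Y
01 -> Y


Result: XZWYY


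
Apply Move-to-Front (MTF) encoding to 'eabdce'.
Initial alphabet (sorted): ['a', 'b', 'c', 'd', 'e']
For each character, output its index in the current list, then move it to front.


MTF encoding:
'e': index 4 in ['a', 'b', 'c', 'd', 'e'] -> ['e', 'a', 'b', 'c', 'd']
'a': index 1 in ['e', 'a', 'b', 'c', 'd'] -> ['a', 'e', 'b', 'c', 'd']
'b': index 2 in ['a', 'e', 'b', 'c', 'd'] -> ['b', 'a', 'e', 'c', 'd']
'd': index 4 in ['b', 'a', 'e', 'c', 'd'] -> ['d', 'b', 'a', 'e', 'c']
'c': index 4 in ['d', 'b', 'a', 'e', 'c'] -> ['c', 'd', 'b', 'a', 'e']
'e': index 4 in ['c', 'd', 'b', 'a', 'e'] -> ['e', 'c', 'd', 'b', 'a']


Output: [4, 1, 2, 4, 4, 4]


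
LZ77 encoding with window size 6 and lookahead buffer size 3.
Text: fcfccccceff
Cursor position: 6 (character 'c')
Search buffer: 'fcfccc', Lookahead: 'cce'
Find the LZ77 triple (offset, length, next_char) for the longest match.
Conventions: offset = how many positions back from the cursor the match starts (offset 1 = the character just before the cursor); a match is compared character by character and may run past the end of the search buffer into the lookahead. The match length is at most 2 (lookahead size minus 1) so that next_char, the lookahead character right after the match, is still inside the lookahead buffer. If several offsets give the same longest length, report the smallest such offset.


Try each offset into the search buffer:
  offset=1 (pos 5, char 'c'): match length 2
  offset=2 (pos 4, char 'c'): match length 2
  offset=3 (pos 3, char 'c'): match length 2
  offset=4 (pos 2, char 'f'): match length 0
  offset=5 (pos 1, char 'c'): match length 1
  offset=6 (pos 0, char 'f'): match length 0
Longest match has length 2, found at offsets 1, 2, 3; take the smallest, offset 1.
next_char = character at position 6 + 2 = 8 -> 'e'

Best match: offset=1, length=2 (matching 'cc' starting at position 5)
LZ77 triple: (1, 2, 'e')


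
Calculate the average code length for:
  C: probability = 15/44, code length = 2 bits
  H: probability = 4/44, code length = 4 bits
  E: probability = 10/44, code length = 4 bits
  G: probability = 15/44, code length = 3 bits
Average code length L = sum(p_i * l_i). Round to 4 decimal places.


Weighted contributions p_i * l_i:
  C: (15/44) * 2 = 30/44
  H: (4/44) * 4 = 16/44
  E: (10/44) * 4 = 40/44
  G: (15/44) * 3 = 45/44
Sum = (30 + 16 + 40 + 45)/44 = 131/44

L = 131/44 = 2.9773 bits/symbol


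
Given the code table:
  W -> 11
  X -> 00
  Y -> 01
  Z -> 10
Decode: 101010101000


Decoding:
10 -> Z
10 -> Z
10 -> Z
10 -> Z
10 -> Z
00 -> X


Result: ZZZZZX


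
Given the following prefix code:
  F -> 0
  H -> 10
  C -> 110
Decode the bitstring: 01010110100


Decoding step by step:
Bits 0 -> F
Bits 10 -> H
Bits 10 -> H
Bits 110 -> C
Bits 10 -> H
Bits 0 -> F


Decoded message: FHHCHF


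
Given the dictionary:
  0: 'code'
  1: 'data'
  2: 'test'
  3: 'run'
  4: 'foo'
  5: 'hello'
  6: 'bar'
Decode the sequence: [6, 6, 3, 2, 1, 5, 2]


Look up each index in the dictionary:
  6 -> 'bar'
  6 -> 'bar'
  3 -> 'run'
  2 -> 'test'
  1 -> 'data'
  5 -> 'hello'
  2 -> 'test'

Decoded: "bar bar run test data hello test"


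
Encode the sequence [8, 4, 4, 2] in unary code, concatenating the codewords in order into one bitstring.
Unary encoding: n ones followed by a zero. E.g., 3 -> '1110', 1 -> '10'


Encode each number as n ones followed by a terminating 0:
  8 -> 111111110 (9 bits)
  4 -> 11110 (5 bits)
  4 -> 11110 (5 bits)
  2 -> 110 (3 bits)
Total length = 9 + 5 + 5 + 3 = 22 bits.

Unary([8, 4, 4, 2]) = 1111111101111011110110 (22 bits)


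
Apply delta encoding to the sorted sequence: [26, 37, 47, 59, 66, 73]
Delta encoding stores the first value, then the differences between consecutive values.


First value: 26
Deltas:
  37 - 26 = 11
  47 - 37 = 10
  59 - 47 = 12
  66 - 59 = 7
  73 - 66 = 7


Delta encoded: [26, 11, 10, 12, 7, 7]


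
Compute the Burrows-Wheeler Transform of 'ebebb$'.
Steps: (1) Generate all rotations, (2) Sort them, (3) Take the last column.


Rotations (sorted):
  0: $ebebb -> last char: b
  1: b$ebeb -> last char: b
  2: bb$ebe -> last char: e
  3: bebb$e -> last char: e
  4: ebb$eb -> last char: b
  5: ebebb$ -> last char: $


BWT = bbeeb$


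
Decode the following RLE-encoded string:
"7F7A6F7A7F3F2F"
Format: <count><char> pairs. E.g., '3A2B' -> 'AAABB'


Expanding each <count><char> pair:
  7F -> 'FFFFFFF'
  7A -> 'AAAAAAA'
  6F -> 'FFFFFF'
  7A -> 'AAAAAAA'
  7F -> 'FFFFFFF'
  3F -> 'FFF'
  2F -> 'FF'

Decoded = FFFFFFFAAAAAAAFFFFFFAAAAAAAFFFFFFFFFFFF


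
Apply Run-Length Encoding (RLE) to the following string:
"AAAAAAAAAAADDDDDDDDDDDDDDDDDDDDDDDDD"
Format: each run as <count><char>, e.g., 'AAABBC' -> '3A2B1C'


Scanning runs left to right:
  i=0: run of 'A' x 11 -> '11A'
  i=11: run of 'D' x 25 -> '25D'

RLE = 11A25D


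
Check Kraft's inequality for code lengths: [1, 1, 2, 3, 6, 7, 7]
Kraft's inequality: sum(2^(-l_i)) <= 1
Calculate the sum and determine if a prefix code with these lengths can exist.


Sum = 2^(-1) + 2^(-1) + 2^(-2) + 2^(-3) + 2^(-6) + 2^(-7) + 2^(-7)
    = 0.5 + 0.5 + 0.25 + 0.125 + 0.015625 + 0.0078125 + 0.0078125
    = 180/128 = 1.40625
Since 1.40625 > 1, Kraft's inequality is NOT satisfied.
A prefix code with these lengths CANNOT exist.

Kraft sum = 1.40625. Not satisfied.


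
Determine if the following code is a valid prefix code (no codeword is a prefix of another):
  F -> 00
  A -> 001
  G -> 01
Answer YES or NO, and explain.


Checking each pair (does one codeword prefix another?):
  F='00' vs A='001': prefix -- VIOLATION

NO -- this is NOT a valid prefix code. F (00) is a prefix of A (001).


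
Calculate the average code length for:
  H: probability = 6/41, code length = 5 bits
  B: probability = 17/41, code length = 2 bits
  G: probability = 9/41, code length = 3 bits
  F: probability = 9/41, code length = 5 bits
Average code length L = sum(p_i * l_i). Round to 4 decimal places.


Weighted contributions p_i * l_i:
  H: (6/41) * 5 = 30/41
  B: (17/41) * 2 = 34/41
  G: (9/41) * 3 = 27/41
  F: (9/41) * 5 = 45/41
Sum = (30 + 34 + 27 + 45)/41 = 136/41

L = 136/41 = 3.3171 bits/symbol


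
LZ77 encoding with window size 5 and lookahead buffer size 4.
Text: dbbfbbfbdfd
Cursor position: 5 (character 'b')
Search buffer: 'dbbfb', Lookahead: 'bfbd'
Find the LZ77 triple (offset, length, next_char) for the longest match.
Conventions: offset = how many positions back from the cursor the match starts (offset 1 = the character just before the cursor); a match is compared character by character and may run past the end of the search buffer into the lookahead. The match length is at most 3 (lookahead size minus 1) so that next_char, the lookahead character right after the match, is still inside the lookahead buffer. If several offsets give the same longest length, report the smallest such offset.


Try each offset into the search buffer:
  offset=1 (pos 4, char 'b'): match length 1
  offset=2 (pos 3, char 'f'): match length 0
  offset=3 (pos 2, char 'b'): match length 3
  offset=4 (pos 1, char 'b'): match length 1
  offset=5 (pos 0, char 'd'): match length 0
Longest match has length 3 at offset 3.
next_char = character at position 5 + 3 = 8 -> 'd'

Best match: offset=3, length=3 (matching 'bfb' starting at position 2)
LZ77 triple: (3, 3, 'd')


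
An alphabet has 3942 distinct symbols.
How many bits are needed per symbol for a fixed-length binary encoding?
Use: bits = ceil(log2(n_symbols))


log2(3942) = 11.9447
Bracket: 2^11 = 2048 < 3942 <= 2^12 = 4096
So ceil(log2(3942)) = 12

bits = ceil(log2(3942)) = ceil(11.9447) = 12 bits


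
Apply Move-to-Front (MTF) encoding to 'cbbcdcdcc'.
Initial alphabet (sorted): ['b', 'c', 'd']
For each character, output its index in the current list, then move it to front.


MTF encoding:
'c': index 1 in ['b', 'c', 'd'] -> ['c', 'b', 'd']
'b': index 1 in ['c', 'b', 'd'] -> ['b', 'c', 'd']
'b': index 0 in ['b', 'c', 'd'] -> ['b', 'c', 'd']
'c': index 1 in ['b', 'c', 'd'] -> ['c', 'b', 'd']
'd': index 2 in ['c', 'b', 'd'] -> ['d', 'c', 'b']
'c': index 1 in ['d', 'c', 'b'] -> ['c', 'd', 'b']
'd': index 1 in ['c', 'd', 'b'] -> ['d', 'c', 'b']
'c': index 1 in ['d', 'c', 'b'] -> ['c', 'd', 'b']
'c': index 0 in ['c', 'd', 'b'] -> ['c', 'd', 'b']


Output: [1, 1, 0, 1, 2, 1, 1, 1, 0]


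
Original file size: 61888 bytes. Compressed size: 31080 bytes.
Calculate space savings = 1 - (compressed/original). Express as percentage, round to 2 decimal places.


ratio = compressed/original = 31080/61888 = 0.502198
savings = 1 - ratio = 1 - 0.502198 = 0.497802
as a percentage: 0.497802 * 100 = 49.78%

Space savings = 1 - 31080/61888 = 49.78%


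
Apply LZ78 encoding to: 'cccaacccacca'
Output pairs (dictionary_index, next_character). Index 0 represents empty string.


LZ78 encoding steps:
Dictionary: {0: ''}
Step 1: w='' (idx 0), next='c' -> output (0, 'c'), add 'c' as idx 1
Step 2: w='c' (idx 1), next='c' -> output (1, 'c'), add 'cc' as idx 2
Step 3: w='' (idx 0), next='a' -> output (0, 'a'), add 'a' as idx 3
Step 4: w='a' (idx 3), next='c' -> output (3, 'c'), add 'ac' as idx 4
Step 5: w='cc' (idx 2), next='a' -> output (2, 'a'), add 'cca' as idx 5
Step 6: w='cca' (idx 5), end of input -> output (5, '')


Encoded: [(0, 'c'), (1, 'c'), (0, 'a'), (3, 'c'), (2, 'a'), (5, '')]


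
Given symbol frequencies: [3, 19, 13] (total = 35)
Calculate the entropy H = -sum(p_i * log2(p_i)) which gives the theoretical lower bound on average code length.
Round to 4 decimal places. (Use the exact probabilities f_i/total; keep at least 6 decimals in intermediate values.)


Per-symbol terms -p_i * log2(p_i) with p_i = f_i/35:
  p = 3/35 = 0.085714: log2(p) = -3.544321, -p*log2(p) = 0.303799
  p = 19/35 = 0.542857: log2(p) = -0.881356, -p*log2(p) = 0.478450
  p = 13/35 = 0.371429: log2(p) = -1.428843, -p*log2(p) = 0.530713
H = 0.303799 + 0.478450 + 0.530713 = 1.312962

H = 1.313 bits/symbol


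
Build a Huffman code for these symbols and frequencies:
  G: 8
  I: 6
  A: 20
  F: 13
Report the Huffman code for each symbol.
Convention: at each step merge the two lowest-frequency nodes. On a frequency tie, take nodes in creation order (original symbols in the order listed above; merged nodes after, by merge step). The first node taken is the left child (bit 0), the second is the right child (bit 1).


Huffman tree construction:
Step 1: Merge I(6) + G(8) = 14
Step 2: Merge F(13) + (I+G)(14) = 27
Step 3: Merge A(20) + (F+(I+G))(27) = 47
Read each symbol's code off the tree from the root (left child = 0, right child = 1).

Codes:
  G: 111 (length 3)
  I: 110 (length 3)
  A: 0 (length 1)
  F: 10 (length 2)
Average code length: 88/47 = 1.8723 bits/symbol


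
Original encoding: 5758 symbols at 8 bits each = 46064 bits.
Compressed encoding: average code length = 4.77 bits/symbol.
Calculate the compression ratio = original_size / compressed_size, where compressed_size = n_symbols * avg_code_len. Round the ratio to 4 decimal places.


original_size = n_symbols * orig_bits = 5758 * 8 = 46064 bits
compressed_size = n_symbols * avg_code_len = 5758 * 4.77 = 27465.66 bits
ratio = original_size / compressed_size = 46064 / 27465.66 = 1.6771

Compression ratio = 1.6771


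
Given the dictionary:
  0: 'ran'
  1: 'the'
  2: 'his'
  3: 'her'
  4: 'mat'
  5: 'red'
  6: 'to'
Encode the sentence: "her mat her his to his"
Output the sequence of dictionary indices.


Look up each word in the dictionary:
  'her' -> 3
  'mat' -> 4
  'her' -> 3
  'his' -> 2
  'to' -> 6
  'his' -> 2

Encoded: [3, 4, 3, 2, 6, 2]


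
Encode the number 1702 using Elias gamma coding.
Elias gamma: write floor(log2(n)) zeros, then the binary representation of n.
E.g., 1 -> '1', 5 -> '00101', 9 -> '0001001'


num_bits = floor(log2(1702)) + 1 = 11
leading_zeros = num_bits - 1 = 10
binary(1702) = 11010100110

Elias gamma(1702) = '0000000000' + '11010100110' = 000000000011010100110 (21 bits)


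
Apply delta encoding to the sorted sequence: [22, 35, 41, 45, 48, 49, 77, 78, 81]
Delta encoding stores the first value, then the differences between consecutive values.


First value: 22
Deltas:
  35 - 22 = 13
  41 - 35 = 6
  45 - 41 = 4
  48 - 45 = 3
  49 - 48 = 1
  77 - 49 = 28
  78 - 77 = 1
  81 - 78 = 3


Delta encoded: [22, 13, 6, 4, 3, 1, 28, 1, 3]


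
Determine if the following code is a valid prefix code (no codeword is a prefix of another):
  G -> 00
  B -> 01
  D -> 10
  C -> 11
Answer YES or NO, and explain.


Checking each pair (does one codeword prefix another?):
  G='00' vs B='01': no prefix
  G='00' vs D='10': no prefix
  G='00' vs C='11': no prefix
  B='01' vs G='00': no prefix
  B='01' vs D='10': no prefix
  B='01' vs C='11': no prefix
  D='10' vs G='00': no prefix
  D='10' vs B='01': no prefix
  D='10' vs C='11': no prefix
  C='11' vs G='00': no prefix
  C='11' vs B='01': no prefix
  C='11' vs D='10': no prefix
No violation found over all pairs.

YES -- this is a valid prefix code. No codeword is a prefix of any other codeword.


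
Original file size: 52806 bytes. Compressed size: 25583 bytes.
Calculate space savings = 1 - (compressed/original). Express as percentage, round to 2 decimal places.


ratio = compressed/original = 25583/52806 = 0.484471
savings = 1 - ratio = 1 - 0.484471 = 0.515529
as a percentage: 0.515529 * 100 = 51.55%

Space savings = 1 - 25583/52806 = 51.55%


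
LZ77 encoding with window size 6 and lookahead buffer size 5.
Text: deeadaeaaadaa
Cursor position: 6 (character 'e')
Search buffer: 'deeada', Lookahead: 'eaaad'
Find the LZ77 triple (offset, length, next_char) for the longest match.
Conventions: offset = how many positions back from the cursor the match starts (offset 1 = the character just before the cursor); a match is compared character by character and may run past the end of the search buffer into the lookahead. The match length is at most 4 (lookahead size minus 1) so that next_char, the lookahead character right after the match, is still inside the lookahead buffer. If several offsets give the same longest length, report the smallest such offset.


Try each offset into the search buffer:
  offset=1 (pos 5, char 'a'): match length 0
  offset=2 (pos 4, char 'd'): match length 0
  offset=3 (pos 3, char 'a'): match length 0
  offset=4 (pos 2, char 'e'): match length 2
  offset=5 (pos 1, char 'e'): match length 1
  offset=6 (pos 0, char 'd'): match length 0
Longest match has length 2 at offset 4.
next_char = character at position 6 + 2 = 8 -> 'a'

Best match: offset=4, length=2 (matching 'ea' starting at position 2)
LZ77 triple: (4, 2, 'a')


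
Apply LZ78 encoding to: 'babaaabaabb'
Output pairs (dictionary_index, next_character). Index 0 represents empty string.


LZ78 encoding steps:
Dictionary: {0: ''}
Step 1: w='' (idx 0), next='b' -> output (0, 'b'), add 'b' as idx 1
Step 2: w='' (idx 0), next='a' -> output (0, 'a'), add 'a' as idx 2
Step 3: w='b' (idx 1), next='a' -> output (1, 'a'), add 'ba' as idx 3
Step 4: w='a' (idx 2), next='a' -> output (2, 'a'), add 'aa' as idx 4
Step 5: w='ba' (idx 3), next='a' -> output (3, 'a'), add 'baa' as idx 5
Step 6: w='b' (idx 1), next='b' -> output (1, 'b'), add 'bb' as idx 6


Encoded: [(0, 'b'), (0, 'a'), (1, 'a'), (2, 'a'), (3, 'a'), (1, 'b')]


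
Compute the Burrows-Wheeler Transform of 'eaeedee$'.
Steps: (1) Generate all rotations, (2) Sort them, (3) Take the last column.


Rotations (sorted):
  0: $eaeedee -> last char: e
  1: aeedee$e -> last char: e
  2: dee$eaee -> last char: e
  3: e$eaeede -> last char: e
  4: eaeedee$ -> last char: $
  5: edee$eae -> last char: e
  6: ee$eaeed -> last char: d
  7: eedee$ea -> last char: a


BWT = eeee$eda


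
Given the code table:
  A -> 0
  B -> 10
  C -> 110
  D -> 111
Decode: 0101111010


Decoding:
0 -> A
10 -> B
111 -> D
10 -> B
10 -> B


Result: ABDBB


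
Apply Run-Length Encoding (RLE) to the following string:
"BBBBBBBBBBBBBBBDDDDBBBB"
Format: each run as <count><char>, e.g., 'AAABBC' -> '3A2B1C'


Scanning runs left to right:
  i=0: run of 'B' x 15 -> '15B'
  i=15: run of 'D' x 4 -> '4D'
  i=19: run of 'B' x 4 -> '4B'

RLE = 15B4D4B


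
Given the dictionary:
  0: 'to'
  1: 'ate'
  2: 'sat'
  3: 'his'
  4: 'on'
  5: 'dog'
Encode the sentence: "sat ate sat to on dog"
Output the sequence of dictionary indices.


Look up each word in the dictionary:
  'sat' -> 2
  'ate' -> 1
  'sat' -> 2
  'to' -> 0
  'on' -> 4
  'dog' -> 5

Encoded: [2, 1, 2, 0, 4, 5]


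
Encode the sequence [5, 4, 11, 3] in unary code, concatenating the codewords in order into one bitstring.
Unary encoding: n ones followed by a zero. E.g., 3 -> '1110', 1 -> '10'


Encode each number as n ones followed by a terminating 0:
  5 -> 111110 (6 bits)
  4 -> 11110 (5 bits)
  11 -> 111111111110 (12 bits)
  3 -> 1110 (4 bits)
Total length = 6 + 5 + 12 + 4 = 27 bits.

Unary([5, 4, 11, 3]) = 111110111101111111111101110 (27 bits)


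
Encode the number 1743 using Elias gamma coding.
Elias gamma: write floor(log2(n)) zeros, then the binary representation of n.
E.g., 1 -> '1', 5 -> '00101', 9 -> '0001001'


num_bits = floor(log2(1743)) + 1 = 11
leading_zeros = num_bits - 1 = 10
binary(1743) = 11011001111

Elias gamma(1743) = '0000000000' + '11011001111' = 000000000011011001111 (21 bits)


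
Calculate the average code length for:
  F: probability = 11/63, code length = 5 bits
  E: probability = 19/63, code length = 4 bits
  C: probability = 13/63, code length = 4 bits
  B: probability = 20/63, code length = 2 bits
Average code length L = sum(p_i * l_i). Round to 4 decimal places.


Weighted contributions p_i * l_i:
  F: (11/63) * 5 = 55/63
  E: (19/63) * 4 = 76/63
  C: (13/63) * 4 = 52/63
  B: (20/63) * 2 = 40/63
Sum = (55 + 76 + 52 + 40)/63 = 223/63

L = 223/63 = 3.5397 bits/symbol


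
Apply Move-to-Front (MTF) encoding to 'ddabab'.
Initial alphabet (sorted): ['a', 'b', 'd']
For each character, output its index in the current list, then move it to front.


MTF encoding:
'd': index 2 in ['a', 'b', 'd'] -> ['d', 'a', 'b']
'd': index 0 in ['d', 'a', 'b'] -> ['d', 'a', 'b']
'a': index 1 in ['d', 'a', 'b'] -> ['a', 'd', 'b']
'b': index 2 in ['a', 'd', 'b'] -> ['b', 'a', 'd']
'a': index 1 in ['b', 'a', 'd'] -> ['a', 'b', 'd']
'b': index 1 in ['a', 'b', 'd'] -> ['b', 'a', 'd']


Output: [2, 0, 1, 2, 1, 1]


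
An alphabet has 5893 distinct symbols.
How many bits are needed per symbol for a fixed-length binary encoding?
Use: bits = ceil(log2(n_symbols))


log2(5893) = 12.5248
Bracket: 2^12 = 4096 < 5893 <= 2^13 = 8192
So ceil(log2(5893)) = 13

bits = ceil(log2(5893)) = ceil(12.5248) = 13 bits
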